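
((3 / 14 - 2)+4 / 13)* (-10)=1345 / 91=14.78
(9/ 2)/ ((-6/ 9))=-27/ 4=-6.75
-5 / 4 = -1.25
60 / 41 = 1.46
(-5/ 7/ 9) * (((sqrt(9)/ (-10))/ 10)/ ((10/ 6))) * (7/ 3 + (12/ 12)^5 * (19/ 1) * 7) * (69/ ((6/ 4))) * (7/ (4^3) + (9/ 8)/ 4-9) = -367517/ 4800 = -76.57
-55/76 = -0.72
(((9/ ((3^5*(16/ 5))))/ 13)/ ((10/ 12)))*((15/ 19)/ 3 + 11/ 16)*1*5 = 1445/ 284544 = 0.01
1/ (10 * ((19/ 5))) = 1/ 38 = 0.03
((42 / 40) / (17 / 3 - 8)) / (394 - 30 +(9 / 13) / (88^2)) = -226512 / 183223085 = -0.00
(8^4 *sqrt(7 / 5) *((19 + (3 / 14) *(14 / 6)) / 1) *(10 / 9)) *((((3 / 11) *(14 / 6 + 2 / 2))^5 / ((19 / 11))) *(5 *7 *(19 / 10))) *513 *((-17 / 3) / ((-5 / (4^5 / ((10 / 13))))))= 4808043921408000 *sqrt(35) / 14641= 1942816162809.70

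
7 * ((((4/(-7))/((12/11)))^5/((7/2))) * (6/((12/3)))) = -161051/1361367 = -0.12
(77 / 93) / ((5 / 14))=1078 / 465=2.32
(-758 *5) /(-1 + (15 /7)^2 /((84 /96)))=-1299970 /1457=-892.22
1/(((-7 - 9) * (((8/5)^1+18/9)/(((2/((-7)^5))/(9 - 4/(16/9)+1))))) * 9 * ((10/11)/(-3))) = -11/112539672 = -0.00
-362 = -362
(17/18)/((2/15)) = 85/12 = 7.08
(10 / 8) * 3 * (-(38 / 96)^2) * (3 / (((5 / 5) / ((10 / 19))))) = -0.93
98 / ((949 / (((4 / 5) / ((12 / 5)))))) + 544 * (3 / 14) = 2323838 / 19929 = 116.61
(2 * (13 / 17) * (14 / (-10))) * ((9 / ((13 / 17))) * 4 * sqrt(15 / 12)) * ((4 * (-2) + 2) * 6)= 4057.12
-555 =-555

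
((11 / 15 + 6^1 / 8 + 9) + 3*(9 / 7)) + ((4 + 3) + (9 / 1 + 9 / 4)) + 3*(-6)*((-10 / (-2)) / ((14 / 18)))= -8728 / 105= -83.12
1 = 1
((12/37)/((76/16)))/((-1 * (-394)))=0.00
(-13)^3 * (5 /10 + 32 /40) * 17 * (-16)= 3884296 /5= 776859.20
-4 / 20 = -0.20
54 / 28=27 / 14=1.93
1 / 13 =0.08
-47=-47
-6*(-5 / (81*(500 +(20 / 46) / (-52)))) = 1196 / 1614573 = 0.00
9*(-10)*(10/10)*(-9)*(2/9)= 180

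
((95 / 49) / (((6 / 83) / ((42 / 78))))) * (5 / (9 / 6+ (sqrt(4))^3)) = 2075 / 273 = 7.60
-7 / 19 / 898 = -7 / 17062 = -0.00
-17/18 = -0.94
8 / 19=0.42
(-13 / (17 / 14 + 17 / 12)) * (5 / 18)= -70 / 51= -1.37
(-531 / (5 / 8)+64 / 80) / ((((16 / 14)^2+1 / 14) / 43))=-17884216 / 675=-26495.13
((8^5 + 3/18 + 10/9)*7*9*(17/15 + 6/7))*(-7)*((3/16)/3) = -862946161/480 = -1797804.50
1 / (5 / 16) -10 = -34 / 5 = -6.80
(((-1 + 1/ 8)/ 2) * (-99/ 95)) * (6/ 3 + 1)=1.37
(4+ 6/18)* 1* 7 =91/3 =30.33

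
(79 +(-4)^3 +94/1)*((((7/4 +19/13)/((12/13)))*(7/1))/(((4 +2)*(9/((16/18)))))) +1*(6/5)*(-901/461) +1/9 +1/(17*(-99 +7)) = 54482728147/1314029790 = 41.46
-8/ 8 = -1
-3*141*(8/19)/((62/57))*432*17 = -37278144/31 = -1202520.77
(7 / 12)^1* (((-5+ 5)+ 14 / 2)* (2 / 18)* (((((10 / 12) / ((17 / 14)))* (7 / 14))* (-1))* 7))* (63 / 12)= -84035 / 14688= -5.72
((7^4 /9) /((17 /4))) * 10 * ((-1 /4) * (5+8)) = -2040.07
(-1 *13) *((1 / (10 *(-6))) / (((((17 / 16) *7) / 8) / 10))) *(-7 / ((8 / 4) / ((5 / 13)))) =-160 / 51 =-3.14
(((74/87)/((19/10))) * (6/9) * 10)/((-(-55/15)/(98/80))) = 18130/18183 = 1.00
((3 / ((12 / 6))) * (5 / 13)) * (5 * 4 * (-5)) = -750 / 13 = -57.69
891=891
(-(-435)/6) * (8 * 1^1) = 580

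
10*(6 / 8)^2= 45 / 8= 5.62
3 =3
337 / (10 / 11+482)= 3707 / 5312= 0.70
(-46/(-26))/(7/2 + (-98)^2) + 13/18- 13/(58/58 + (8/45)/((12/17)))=-4827143/499590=-9.66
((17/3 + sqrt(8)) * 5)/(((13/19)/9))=1710 * sqrt(2)/13 + 4845/13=558.72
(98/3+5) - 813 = -2326/3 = -775.33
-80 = -80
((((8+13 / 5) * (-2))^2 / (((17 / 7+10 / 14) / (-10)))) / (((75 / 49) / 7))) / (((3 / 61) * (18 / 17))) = -13987904266 / 111375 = -125592.86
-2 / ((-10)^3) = 1 / 500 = 0.00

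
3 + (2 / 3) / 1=11 / 3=3.67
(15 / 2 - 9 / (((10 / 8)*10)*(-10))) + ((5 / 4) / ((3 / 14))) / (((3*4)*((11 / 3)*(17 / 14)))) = 2154571 / 280500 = 7.68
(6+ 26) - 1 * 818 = -786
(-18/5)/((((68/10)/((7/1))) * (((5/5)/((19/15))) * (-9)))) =133/255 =0.52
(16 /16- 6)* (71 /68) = -355 /68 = -5.22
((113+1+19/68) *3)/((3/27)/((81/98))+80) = 16995177/3972424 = 4.28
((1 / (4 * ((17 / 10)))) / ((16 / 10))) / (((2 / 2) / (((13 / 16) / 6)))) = 0.01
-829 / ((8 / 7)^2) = -40621 / 64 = -634.70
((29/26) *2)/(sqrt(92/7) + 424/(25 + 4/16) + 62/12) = 1637000526/15674724403 - 21299688 *sqrt(161)/15674724403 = 0.09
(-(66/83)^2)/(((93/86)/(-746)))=436.20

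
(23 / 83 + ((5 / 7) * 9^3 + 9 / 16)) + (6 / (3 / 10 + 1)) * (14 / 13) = 827182325 / 1571024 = 526.52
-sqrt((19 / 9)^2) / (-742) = 19 / 6678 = 0.00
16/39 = 0.41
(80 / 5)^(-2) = 1 / 256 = 0.00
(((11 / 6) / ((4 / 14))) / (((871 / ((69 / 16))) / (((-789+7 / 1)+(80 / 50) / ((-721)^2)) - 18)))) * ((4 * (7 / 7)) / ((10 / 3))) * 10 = -197279658741 / 646830730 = -304.99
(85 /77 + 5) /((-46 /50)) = -11750 /1771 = -6.63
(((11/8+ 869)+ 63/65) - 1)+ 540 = 733379/520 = 1410.34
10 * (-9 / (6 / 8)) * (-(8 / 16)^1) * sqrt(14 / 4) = 30 * sqrt(14) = 112.25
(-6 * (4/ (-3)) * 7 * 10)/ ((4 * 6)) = 70/ 3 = 23.33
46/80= 23/40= 0.58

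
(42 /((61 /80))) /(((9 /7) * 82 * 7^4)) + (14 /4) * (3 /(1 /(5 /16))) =38605495 /11764704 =3.28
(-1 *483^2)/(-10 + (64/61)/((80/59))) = 3388245/134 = 25285.41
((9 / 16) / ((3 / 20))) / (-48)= -5 / 64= -0.08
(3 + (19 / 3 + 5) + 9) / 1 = 23.33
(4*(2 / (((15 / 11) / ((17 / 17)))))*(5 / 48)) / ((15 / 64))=352 / 135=2.61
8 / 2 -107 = -103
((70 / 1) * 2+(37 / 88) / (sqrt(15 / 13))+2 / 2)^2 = 1739 * sqrt(195) / 220+2309394757 / 116160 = 19991.53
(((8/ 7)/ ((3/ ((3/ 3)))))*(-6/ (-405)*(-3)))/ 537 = -16/ 507465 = -0.00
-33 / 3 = -11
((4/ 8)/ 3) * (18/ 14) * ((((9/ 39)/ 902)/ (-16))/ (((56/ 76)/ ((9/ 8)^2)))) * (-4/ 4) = 13851/ 2353455104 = 0.00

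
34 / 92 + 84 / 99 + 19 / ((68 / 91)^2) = 35.24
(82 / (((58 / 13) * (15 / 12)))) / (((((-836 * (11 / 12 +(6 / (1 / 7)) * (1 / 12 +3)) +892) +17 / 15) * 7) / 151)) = -80483 / 27439307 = -0.00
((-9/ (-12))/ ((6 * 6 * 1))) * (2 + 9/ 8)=25/ 384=0.07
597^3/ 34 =212776173/ 34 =6258122.74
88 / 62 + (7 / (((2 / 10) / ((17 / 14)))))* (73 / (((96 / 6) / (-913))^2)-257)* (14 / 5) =224234935569 / 7936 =28255410.23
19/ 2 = 9.50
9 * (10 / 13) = 6.92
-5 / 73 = -0.07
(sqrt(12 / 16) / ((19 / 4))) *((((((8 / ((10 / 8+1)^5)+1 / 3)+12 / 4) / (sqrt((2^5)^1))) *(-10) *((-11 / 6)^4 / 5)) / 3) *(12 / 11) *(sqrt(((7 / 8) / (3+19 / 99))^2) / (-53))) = 0.00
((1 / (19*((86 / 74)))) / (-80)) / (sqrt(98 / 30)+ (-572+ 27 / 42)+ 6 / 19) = 241129*sqrt(15) / 297634830398260+ 118023969 / 119053932159304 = 0.00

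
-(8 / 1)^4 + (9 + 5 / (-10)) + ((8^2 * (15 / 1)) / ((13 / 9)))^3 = 1289927127525 / 4394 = 293565572.95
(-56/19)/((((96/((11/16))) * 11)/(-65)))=455/3648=0.12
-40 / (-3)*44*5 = 8800 / 3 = 2933.33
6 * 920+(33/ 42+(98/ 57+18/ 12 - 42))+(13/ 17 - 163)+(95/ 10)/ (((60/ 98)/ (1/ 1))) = 723784951/ 135660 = 5335.29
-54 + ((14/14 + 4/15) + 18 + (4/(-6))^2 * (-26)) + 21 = -1138/45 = -25.29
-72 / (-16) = 9 / 2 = 4.50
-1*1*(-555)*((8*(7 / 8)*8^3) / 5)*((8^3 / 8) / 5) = 25460736 / 5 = 5092147.20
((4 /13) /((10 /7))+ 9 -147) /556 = -2239 /9035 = -0.25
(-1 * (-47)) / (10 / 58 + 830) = 1363 / 24075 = 0.06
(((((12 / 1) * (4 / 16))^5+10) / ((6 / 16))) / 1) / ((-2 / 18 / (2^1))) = -12144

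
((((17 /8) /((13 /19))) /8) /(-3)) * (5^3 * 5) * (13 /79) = -201875 /15168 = -13.31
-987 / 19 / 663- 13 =-54916 / 4199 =-13.08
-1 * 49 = -49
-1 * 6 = -6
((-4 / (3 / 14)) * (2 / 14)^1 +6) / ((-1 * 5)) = -2 / 3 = -0.67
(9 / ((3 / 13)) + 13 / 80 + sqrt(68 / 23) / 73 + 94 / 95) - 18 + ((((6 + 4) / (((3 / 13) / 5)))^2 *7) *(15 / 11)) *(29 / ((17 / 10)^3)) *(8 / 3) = 2 *sqrt(391) / 1679 + 5214680377136677 / 739308240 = 7053459.05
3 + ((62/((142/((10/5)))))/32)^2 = 3872449/1290496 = 3.00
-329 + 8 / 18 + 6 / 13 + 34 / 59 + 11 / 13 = -2255014 / 6903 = -326.67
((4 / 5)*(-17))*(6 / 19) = -4.29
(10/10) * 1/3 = 1/3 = 0.33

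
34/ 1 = 34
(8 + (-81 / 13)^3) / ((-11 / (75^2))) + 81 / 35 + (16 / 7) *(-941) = 9031803422 / 76895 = 117456.32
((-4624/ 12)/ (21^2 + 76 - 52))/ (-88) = 0.01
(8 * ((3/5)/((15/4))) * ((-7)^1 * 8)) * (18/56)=-576/25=-23.04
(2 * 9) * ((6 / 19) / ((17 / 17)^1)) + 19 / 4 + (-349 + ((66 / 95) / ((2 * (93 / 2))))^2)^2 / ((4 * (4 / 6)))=27492381790822667993 / 601770901205000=45685.79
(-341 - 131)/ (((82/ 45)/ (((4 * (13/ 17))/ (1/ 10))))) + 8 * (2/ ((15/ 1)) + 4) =-82490288/ 10455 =-7890.03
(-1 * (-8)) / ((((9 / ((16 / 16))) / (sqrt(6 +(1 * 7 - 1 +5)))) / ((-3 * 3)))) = -8 * sqrt(17) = -32.98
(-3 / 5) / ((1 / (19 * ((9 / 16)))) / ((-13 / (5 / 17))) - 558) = 113373 / 105437290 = 0.00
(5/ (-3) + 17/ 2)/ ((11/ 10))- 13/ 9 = 472/ 99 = 4.77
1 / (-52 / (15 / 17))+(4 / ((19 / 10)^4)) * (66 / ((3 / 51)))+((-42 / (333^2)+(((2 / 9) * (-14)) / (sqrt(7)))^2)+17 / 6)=4453039023762191 / 12774830186196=348.58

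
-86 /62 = -1.39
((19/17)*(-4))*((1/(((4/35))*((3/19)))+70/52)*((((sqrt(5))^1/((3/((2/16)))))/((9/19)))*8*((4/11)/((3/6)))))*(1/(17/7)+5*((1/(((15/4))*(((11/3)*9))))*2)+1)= -5839998080*sqrt(5)/30127383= -433.45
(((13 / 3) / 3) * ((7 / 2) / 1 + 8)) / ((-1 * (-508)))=299 / 9144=0.03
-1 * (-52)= 52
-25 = -25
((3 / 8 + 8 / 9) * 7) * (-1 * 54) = -477.75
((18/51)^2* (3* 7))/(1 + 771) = 189/55777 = 0.00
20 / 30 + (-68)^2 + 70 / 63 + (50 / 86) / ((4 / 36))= 1792201 / 387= 4631.01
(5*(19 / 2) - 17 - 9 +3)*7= 343 / 2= 171.50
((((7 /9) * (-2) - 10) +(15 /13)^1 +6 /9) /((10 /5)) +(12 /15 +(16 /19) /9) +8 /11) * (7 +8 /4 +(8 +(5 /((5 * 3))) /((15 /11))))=-102679156 /1833975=-55.99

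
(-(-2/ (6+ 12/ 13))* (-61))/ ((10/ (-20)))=1586/ 45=35.24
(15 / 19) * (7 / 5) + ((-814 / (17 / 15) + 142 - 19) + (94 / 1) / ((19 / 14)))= -524.87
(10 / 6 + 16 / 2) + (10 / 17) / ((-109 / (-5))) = 53887 / 5559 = 9.69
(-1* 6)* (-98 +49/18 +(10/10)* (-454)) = 9887/3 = 3295.67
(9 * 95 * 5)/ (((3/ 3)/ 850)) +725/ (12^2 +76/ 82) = 21591772225/ 5942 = 3633755.00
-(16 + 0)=-16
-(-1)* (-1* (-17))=17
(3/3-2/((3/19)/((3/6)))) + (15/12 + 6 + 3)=59/12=4.92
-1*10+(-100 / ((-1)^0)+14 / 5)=-536 / 5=-107.20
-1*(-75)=75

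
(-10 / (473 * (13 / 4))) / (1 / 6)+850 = 5226410 / 6149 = 849.96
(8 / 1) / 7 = 8 / 7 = 1.14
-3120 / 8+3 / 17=-6627 / 17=-389.82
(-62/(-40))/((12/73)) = 2263/240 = 9.43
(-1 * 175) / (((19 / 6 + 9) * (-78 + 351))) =-50 / 949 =-0.05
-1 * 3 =-3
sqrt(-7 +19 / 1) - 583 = -583 +2* sqrt(3) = -579.54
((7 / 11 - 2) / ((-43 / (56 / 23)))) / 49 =120 / 76153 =0.00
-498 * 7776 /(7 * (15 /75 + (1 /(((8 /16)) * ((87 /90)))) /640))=-17968158720 /6601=-2722035.86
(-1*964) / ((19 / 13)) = -12532 / 19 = -659.58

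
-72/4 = -18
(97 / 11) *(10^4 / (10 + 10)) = 48500 / 11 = 4409.09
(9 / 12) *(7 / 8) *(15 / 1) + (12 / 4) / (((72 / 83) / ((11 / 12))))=937 / 72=13.01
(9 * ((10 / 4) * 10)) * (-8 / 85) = -360 / 17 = -21.18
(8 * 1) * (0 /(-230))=0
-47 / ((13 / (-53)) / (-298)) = -742318 / 13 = -57101.38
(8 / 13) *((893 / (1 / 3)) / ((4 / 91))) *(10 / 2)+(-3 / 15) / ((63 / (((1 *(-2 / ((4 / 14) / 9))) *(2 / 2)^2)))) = 937651 / 5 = 187530.20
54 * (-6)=-324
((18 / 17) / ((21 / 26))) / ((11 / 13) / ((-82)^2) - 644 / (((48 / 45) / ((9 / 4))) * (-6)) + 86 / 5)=181816960 / 33786671233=0.01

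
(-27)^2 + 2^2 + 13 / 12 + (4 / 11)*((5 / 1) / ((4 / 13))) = 97679 / 132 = 739.99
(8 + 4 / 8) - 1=15 / 2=7.50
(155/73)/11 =0.19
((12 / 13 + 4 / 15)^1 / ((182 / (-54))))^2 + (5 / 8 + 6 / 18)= 909340031 / 839693400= 1.08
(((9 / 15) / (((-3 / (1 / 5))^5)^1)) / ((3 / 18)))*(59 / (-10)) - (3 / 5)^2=-0.36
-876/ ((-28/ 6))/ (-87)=-2.16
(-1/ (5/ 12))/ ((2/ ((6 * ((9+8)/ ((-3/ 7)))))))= 1428/ 5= 285.60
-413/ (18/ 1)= -413/ 18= -22.94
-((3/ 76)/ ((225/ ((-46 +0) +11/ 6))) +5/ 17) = -0.29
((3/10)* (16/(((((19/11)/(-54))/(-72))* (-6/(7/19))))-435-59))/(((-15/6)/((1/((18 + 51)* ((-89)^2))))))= 195334/328840315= 0.00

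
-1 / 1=-1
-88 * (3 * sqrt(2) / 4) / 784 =-33 * sqrt(2) / 392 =-0.12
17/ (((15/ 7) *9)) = 119/ 135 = 0.88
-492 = -492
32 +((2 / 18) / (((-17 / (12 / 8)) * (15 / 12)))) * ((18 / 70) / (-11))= 1047206 / 32725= 32.00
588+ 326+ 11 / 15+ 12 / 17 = 233437 / 255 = 915.44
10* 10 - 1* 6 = 94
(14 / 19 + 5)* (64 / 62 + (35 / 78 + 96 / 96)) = 653891 / 45942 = 14.23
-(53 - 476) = 423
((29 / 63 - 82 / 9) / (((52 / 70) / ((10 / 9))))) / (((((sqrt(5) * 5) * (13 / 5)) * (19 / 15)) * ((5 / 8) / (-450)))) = 1090000 * sqrt(5) / 9633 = 253.02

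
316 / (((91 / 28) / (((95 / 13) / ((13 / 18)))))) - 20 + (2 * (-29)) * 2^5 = -892.19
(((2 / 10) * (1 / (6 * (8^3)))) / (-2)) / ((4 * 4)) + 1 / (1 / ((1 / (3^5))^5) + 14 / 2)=-84728811793 / 41645929731686400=-0.00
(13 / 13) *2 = 2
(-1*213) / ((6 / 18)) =-639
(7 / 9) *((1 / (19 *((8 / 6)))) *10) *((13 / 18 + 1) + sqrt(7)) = 1.34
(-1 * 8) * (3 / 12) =-2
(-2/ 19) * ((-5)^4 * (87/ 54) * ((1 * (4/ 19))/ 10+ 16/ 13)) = -5604250/ 42237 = -132.69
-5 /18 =-0.28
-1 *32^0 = -1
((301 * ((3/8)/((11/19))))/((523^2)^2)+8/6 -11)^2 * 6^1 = 36456489830072556988787919121/65023465843747692342432096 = 560.67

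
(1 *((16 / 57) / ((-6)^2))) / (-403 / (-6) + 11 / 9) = 8 / 70167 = 0.00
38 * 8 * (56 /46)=8512 /23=370.09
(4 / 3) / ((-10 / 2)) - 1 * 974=-14614 / 15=-974.27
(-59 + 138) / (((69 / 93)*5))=2449 / 115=21.30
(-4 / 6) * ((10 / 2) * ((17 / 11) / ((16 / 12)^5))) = -6885 / 5632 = -1.22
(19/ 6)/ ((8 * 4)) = 19/ 192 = 0.10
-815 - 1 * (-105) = -710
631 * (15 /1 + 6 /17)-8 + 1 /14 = 2303787 /238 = 9679.78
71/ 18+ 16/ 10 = 499/ 90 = 5.54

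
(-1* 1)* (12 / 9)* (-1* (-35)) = -140 / 3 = -46.67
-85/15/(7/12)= -68/7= -9.71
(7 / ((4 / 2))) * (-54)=-189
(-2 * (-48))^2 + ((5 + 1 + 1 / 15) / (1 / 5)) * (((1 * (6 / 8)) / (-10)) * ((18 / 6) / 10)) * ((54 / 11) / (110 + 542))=13219423029 / 1434400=9215.99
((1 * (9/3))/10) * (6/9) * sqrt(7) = sqrt(7)/5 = 0.53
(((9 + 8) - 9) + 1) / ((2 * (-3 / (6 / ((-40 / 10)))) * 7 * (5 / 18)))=81 / 70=1.16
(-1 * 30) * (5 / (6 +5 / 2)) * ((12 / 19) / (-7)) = 3600 / 2261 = 1.59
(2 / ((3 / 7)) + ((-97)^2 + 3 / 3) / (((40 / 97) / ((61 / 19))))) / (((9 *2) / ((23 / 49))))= 384209365 / 201096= 1910.58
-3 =-3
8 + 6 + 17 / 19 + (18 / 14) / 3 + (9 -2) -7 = 2038 / 133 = 15.32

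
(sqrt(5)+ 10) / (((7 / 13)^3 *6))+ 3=16.06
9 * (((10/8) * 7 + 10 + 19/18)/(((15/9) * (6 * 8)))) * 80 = 178.25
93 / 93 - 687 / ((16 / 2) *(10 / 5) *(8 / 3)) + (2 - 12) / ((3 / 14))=-23719 / 384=-61.77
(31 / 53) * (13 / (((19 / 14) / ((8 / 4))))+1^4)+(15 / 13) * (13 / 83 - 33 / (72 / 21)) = 7522601 / 8692424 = 0.87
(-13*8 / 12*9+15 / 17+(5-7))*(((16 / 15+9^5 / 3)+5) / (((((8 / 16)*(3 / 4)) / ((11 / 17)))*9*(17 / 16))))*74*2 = -16555146899456 / 397953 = -41600759.13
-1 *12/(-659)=12/659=0.02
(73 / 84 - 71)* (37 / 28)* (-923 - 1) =2397637 / 28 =85629.89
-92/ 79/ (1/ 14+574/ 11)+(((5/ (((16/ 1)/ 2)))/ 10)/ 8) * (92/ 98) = -29809449/ 1993595968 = -0.01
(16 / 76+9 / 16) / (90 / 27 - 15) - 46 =-46.07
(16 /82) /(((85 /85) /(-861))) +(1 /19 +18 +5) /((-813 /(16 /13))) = -11247752 /66937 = -168.03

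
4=4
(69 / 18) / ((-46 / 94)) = -7.83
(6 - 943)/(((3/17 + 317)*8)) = -15929/43136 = -0.37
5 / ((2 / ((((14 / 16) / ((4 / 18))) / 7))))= 45 / 32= 1.41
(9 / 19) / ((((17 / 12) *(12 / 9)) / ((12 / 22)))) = 486 / 3553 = 0.14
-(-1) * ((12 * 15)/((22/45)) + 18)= 4248/11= 386.18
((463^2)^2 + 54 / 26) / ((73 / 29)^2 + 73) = 251207913613460 / 433693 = 579229809.14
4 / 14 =2 / 7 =0.29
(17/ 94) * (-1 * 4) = -34/ 47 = -0.72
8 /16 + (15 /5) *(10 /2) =31 /2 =15.50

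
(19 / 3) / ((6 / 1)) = 19 / 18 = 1.06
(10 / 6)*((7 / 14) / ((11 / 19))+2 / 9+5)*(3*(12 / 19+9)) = 293.08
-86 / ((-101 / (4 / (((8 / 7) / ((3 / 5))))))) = 903 / 505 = 1.79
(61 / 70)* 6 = 183 / 35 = 5.23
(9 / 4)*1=9 / 4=2.25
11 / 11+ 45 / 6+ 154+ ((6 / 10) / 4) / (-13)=42247 / 260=162.49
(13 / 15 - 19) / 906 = -136 / 6795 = -0.02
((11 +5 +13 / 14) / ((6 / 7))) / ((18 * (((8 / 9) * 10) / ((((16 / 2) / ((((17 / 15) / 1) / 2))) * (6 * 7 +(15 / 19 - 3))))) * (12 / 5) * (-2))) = -74655 / 5168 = -14.45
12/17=0.71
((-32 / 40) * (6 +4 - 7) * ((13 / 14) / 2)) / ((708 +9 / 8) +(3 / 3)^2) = -24 / 15295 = -0.00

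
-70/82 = -35/41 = -0.85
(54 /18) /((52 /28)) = 21 /13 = 1.62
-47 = -47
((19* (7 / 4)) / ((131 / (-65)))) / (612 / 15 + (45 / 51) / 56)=-10287550 / 25451073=-0.40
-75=-75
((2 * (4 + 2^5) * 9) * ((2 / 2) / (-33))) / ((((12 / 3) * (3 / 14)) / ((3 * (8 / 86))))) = -3024 / 473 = -6.39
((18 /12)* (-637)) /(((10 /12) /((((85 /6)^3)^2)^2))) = -18121599859148327978515625 /241864704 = -74924532432596398.93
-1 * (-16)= 16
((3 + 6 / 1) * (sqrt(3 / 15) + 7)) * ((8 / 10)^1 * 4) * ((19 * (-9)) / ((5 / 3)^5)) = -41885424 / 15625 - 5983632 * sqrt(5) / 78125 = -2851.93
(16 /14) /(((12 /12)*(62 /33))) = 132 /217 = 0.61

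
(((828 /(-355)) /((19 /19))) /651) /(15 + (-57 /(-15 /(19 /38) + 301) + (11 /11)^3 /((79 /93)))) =-1969628 /8777753075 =-0.00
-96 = -96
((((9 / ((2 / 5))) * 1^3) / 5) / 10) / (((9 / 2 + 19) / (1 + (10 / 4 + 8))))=207 / 940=0.22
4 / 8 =1 / 2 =0.50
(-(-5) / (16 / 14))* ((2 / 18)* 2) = 35 / 36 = 0.97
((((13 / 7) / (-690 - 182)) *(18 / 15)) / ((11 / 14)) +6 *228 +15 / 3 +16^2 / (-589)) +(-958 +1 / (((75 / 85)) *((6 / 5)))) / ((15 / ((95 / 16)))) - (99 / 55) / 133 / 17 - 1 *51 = 342255984951943 / 363048950880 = 942.73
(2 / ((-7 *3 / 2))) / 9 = -4 / 189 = -0.02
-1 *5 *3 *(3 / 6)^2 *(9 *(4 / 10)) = -13.50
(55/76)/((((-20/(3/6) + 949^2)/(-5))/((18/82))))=-825/935382692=-0.00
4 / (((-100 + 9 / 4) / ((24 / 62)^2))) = -2304 / 375751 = -0.01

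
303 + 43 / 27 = 8224 / 27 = 304.59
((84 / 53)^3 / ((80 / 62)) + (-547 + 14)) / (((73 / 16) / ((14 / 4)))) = -22089786712 / 54340105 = -406.51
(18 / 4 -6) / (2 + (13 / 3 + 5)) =-9 / 68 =-0.13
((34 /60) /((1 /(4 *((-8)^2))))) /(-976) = -136 /915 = -0.15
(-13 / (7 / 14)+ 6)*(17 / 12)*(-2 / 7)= 170 / 21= 8.10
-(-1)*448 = 448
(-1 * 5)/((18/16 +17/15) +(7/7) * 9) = -600/1351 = -0.44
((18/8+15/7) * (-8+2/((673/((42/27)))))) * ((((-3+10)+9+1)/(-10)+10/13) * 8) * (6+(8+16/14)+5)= 11291811476/2143505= 5267.92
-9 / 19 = -0.47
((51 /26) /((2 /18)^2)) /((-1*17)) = -243 /26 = -9.35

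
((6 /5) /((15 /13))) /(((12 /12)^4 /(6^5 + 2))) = 202228 /25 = 8089.12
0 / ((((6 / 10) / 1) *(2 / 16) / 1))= 0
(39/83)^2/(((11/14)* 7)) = 3042/75779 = 0.04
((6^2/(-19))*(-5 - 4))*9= 153.47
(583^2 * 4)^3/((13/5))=966535821933596775.38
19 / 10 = 1.90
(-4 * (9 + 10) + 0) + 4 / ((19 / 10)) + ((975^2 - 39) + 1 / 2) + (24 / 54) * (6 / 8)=108358475 / 114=950512.94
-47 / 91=-0.52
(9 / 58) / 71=9 / 4118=0.00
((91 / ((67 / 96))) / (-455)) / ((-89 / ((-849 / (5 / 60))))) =-32.80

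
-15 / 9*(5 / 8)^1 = -25 / 24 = -1.04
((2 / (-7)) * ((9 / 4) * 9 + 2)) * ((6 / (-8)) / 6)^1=89 / 112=0.79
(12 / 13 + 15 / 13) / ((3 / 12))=108 / 13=8.31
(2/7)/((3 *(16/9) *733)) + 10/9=1.11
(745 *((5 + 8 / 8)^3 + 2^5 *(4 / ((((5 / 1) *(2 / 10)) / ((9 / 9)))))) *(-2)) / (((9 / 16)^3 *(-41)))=2099445760 / 29889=70241.42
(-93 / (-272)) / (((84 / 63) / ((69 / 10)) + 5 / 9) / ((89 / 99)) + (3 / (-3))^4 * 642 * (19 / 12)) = 190371 / 566434696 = 0.00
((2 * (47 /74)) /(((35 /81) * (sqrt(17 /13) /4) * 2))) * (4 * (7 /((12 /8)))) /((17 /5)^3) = 507600 * sqrt(221) /3090277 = 2.44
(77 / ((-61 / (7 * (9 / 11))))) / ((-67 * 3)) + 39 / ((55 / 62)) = 9890451 / 224785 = 44.00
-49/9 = -5.44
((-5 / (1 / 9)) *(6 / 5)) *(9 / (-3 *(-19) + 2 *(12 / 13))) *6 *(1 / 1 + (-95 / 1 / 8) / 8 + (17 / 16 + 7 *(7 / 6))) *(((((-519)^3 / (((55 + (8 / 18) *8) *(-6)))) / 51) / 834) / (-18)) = 3051378781893 / 13548874880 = 225.21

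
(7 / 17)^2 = 49 / 289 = 0.17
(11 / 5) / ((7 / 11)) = 121 / 35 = 3.46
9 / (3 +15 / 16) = 16 / 7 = 2.29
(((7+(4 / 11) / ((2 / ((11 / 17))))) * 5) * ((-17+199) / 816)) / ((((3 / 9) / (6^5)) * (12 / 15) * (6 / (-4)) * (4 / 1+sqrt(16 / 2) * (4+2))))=22297275 / 9826-66891825 * sqrt(2) / 9826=-7358.24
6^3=216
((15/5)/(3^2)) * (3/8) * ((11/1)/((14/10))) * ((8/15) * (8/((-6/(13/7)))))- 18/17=-17662/7497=-2.36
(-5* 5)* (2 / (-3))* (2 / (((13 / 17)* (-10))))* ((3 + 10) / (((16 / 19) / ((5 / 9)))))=-8075 / 216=-37.38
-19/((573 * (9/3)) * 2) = -19/3438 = -0.01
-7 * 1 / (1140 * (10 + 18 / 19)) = -7 / 12480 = -0.00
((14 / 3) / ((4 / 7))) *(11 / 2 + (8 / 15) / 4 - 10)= -35.66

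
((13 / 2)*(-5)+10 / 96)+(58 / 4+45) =1301 / 48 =27.10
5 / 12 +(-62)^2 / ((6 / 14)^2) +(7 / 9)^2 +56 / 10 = 33914807 / 1620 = 20935.07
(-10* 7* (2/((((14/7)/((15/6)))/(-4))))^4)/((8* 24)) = -21875/6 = -3645.83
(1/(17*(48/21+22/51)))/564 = 7/182360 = 0.00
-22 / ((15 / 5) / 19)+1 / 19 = -139.28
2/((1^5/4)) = 8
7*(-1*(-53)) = 371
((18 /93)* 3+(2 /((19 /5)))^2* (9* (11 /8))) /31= 89721 /693842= 0.13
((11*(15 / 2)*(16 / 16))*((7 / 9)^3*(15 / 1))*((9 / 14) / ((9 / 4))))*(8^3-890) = -188650 / 3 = -62883.33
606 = 606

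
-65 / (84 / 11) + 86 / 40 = -668 / 105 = -6.36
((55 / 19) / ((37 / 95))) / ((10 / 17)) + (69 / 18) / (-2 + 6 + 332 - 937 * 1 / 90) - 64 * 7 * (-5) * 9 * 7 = 306035136475 / 2168422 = 141132.65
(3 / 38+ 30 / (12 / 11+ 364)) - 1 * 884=-33720221 / 38152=-883.84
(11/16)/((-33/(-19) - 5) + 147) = 0.00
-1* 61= -61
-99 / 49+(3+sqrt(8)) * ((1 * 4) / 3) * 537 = 1432 * sqrt(2)+105153 / 49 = 4171.13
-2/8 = -1/4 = -0.25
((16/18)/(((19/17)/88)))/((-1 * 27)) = -11968/4617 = -2.59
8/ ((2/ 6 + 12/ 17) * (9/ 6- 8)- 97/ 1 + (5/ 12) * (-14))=-136/ 1863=-0.07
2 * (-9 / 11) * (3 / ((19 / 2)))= -108 / 209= -0.52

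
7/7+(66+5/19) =67.26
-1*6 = -6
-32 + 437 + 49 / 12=4909 / 12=409.08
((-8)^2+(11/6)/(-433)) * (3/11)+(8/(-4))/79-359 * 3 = -797385091/752554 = -1059.57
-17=-17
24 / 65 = 0.37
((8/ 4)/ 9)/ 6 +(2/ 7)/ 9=13/ 189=0.07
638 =638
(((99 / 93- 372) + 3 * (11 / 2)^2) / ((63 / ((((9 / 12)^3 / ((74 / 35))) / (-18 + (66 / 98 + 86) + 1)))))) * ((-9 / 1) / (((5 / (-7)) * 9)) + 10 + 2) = -0.17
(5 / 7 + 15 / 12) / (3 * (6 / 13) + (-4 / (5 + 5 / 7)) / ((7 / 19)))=-3575 / 938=-3.81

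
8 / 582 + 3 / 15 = 311 / 1455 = 0.21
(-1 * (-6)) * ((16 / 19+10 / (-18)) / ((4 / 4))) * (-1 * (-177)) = 5782 / 19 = 304.32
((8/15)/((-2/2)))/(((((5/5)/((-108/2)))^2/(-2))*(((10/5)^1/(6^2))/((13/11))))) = 66166.69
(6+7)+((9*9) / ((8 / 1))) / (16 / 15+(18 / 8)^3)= 165187 / 11959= 13.81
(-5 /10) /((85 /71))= -71 /170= -0.42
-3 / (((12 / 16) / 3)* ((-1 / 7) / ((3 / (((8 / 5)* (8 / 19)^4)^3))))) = 1981545.10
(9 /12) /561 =1 /748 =0.00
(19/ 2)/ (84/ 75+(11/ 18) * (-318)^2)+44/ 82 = 67998507/ 126688196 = 0.54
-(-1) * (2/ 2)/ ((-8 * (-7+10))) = -1/ 24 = -0.04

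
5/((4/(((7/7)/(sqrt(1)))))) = 5/4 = 1.25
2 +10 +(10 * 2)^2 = 412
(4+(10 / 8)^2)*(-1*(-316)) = 7031 / 4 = 1757.75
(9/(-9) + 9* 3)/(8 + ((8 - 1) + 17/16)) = 416/257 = 1.62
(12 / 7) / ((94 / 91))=78 / 47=1.66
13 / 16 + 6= 109 / 16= 6.81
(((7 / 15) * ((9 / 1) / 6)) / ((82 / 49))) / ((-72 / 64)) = -686 / 1845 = -0.37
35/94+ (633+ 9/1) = 60383/94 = 642.37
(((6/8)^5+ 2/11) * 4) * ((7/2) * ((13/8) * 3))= 1288833/45056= 28.61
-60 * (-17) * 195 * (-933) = -185573700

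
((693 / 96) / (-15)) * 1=-77 / 160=-0.48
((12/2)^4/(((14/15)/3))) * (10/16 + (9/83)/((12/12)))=1775115/581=3055.28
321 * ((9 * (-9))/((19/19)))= -26001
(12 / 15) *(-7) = -28 / 5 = -5.60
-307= -307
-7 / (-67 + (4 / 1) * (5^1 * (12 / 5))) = 7 / 19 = 0.37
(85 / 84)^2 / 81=7225 / 571536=0.01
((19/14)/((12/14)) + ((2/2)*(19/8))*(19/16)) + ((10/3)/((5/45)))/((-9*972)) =410593/93312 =4.40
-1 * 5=-5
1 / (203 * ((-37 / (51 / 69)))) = -0.00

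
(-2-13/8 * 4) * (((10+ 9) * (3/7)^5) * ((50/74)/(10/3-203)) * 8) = 0.06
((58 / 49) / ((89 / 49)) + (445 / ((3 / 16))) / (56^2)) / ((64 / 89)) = 73709 / 37632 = 1.96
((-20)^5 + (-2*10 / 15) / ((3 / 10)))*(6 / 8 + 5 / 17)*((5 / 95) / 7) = -30070630 / 1197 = -25121.66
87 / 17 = 5.12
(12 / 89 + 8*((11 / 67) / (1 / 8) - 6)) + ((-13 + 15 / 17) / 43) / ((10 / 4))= -37.47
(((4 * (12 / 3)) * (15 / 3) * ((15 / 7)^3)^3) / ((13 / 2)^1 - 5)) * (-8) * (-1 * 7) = 16402500000000 / 5764801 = 2845284.69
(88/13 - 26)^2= 62500/169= 369.82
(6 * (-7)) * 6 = -252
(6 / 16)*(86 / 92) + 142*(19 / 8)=124237 / 368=337.60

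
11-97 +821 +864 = 1599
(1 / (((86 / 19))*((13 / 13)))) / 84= 19 / 7224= 0.00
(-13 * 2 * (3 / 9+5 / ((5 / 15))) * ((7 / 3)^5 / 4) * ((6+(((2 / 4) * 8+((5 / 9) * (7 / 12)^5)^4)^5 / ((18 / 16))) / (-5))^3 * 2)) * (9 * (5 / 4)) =4981081655920493601111074792509599766566332835780159428050511794730525711893588117787640981923559447234076724047415512609602011534870716694820217081435706282024653343876574357732961654280401495775172847237952896155841586024361987628298605418178115538243076081802862567908754647340813180969632992354524286079687074049216656944332802051928086119264464768782125092516892861038246422790002566019283197 / 5886226521878253485624757684379591010359083859259049872312487054915316634045426781633548941831611030738773717844984522645489355334924512280037072601010504642478404907089871317600258795932300717288374596489021051378210876923012527086916956115864507402080414308345447248243136094739408668435031913233159182983777280414827913868885831775257173884698103578474544200591700099726959024537600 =846226633889.56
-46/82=-23/41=-0.56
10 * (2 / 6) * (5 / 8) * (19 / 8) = 475 / 96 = 4.95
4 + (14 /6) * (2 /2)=19 /3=6.33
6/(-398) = -3/199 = -0.02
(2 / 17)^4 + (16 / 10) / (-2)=-334004 / 417605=-0.80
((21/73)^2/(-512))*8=-441/341056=-0.00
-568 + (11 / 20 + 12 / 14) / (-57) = -4532837 / 7980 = -568.02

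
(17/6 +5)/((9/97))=4559/54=84.43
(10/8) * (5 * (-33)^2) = 6806.25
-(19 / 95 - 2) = 9 / 5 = 1.80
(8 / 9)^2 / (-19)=-64 / 1539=-0.04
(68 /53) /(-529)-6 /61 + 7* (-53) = -634677717 /1710257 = -371.10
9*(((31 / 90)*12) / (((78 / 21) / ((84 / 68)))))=13671 / 1105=12.37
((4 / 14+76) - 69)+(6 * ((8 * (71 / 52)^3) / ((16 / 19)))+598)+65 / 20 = 741761417 / 984256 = 753.63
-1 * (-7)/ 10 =7/ 10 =0.70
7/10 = 0.70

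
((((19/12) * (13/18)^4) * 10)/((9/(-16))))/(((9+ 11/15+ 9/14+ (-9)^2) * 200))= -3798613/9064730088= -0.00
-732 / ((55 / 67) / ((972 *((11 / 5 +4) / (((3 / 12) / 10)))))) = -11822350464 / 55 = -214951826.62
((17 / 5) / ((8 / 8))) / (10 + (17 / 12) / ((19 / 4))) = 969 / 2935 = 0.33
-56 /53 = -1.06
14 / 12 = 7 / 6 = 1.17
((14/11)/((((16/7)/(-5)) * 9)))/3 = -245/2376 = -0.10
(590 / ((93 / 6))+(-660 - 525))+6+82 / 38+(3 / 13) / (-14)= -122076447 / 107198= -1138.79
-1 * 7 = -7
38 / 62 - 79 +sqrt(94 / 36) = -2430 / 31 +sqrt(94) / 6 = -76.77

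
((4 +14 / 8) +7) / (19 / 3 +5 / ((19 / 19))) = 1.12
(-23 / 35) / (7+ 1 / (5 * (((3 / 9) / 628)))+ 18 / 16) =-184 / 107779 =-0.00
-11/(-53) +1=64/53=1.21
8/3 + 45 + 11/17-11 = 1903/51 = 37.31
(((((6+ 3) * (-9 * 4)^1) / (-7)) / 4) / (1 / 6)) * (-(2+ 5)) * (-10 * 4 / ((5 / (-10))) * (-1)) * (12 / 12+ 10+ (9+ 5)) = 972000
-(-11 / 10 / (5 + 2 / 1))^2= -121 / 4900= -0.02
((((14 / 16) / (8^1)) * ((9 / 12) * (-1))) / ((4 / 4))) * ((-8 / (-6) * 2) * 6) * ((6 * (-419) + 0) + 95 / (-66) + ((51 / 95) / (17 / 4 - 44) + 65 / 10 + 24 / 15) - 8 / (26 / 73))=38251059931 / 11520080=3320.38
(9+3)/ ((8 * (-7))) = -3/ 14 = -0.21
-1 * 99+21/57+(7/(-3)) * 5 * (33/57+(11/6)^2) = -296717/2052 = -144.60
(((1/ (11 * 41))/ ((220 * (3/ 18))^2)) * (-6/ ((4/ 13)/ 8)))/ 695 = -351/ 948171125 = -0.00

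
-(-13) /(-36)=-13 /36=-0.36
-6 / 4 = -1.50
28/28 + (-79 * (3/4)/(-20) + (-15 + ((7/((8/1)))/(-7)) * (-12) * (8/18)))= -2489/240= -10.37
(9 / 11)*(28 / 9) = 28 / 11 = 2.55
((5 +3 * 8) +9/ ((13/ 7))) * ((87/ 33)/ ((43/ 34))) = 39440/ 559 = 70.55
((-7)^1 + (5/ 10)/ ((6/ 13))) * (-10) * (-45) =-5325/ 2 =-2662.50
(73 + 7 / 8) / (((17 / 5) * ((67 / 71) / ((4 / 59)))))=209805 / 134402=1.56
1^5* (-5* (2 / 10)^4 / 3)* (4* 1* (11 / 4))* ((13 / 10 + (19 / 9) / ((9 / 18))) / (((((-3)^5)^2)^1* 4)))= -0.00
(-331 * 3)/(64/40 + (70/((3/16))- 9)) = -14895/5489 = -2.71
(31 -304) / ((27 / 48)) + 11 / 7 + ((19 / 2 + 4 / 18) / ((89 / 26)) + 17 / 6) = -5361283 / 11214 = -478.09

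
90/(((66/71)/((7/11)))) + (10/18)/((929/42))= 20785555/337227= 61.64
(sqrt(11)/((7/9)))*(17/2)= 36.25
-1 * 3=-3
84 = 84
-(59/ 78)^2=-3481/ 6084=-0.57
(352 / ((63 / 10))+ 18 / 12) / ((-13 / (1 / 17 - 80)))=1091579 / 3094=352.81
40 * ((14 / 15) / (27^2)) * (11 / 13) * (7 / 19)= 8624 / 540189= 0.02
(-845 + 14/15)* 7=-88627/15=-5908.47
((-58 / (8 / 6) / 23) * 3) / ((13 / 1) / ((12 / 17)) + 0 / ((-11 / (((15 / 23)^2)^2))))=-1566 / 5083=-0.31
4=4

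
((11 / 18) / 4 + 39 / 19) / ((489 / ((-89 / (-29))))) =268513 / 19399608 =0.01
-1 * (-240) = 240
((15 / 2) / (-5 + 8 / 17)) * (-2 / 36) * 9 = 255 / 308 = 0.83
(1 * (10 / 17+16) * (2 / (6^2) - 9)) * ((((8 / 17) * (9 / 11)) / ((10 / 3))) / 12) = -22701 / 15895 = -1.43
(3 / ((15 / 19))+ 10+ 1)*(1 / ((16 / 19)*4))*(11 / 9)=7733 / 1440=5.37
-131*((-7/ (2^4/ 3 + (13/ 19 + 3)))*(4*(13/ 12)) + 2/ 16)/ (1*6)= 872329/ 12336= 70.71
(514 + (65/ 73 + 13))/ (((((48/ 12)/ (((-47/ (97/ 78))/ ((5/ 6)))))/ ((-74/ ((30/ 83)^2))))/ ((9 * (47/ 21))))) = 423111538890924/ 6195875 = 68289230.96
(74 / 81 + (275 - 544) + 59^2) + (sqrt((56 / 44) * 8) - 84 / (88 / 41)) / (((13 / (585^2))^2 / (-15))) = 724963585122287 / 1782 - 41580337500 * sqrt(77) / 11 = 373656170727.39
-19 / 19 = -1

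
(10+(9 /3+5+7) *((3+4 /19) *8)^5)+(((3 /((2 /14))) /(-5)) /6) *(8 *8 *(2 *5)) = 415134889336158 /2476099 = 167656822.02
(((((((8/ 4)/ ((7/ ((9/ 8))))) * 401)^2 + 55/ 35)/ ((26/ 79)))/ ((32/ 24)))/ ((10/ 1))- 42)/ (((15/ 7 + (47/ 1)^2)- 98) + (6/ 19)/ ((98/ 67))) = 58005929559/ 32739815680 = 1.77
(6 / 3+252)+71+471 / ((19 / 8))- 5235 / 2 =-79579 / 38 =-2094.18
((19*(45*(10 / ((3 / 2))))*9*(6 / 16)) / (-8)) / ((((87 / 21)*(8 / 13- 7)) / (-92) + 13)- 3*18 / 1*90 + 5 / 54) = 2174260725 / 4382197396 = 0.50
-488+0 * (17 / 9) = -488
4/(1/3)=12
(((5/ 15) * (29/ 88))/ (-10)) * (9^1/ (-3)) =29/ 880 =0.03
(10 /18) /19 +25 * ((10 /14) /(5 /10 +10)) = 14495 /8379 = 1.73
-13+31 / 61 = -762 / 61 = -12.49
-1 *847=-847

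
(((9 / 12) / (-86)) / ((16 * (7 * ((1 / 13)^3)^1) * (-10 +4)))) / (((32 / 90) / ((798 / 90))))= 125229 / 176128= 0.71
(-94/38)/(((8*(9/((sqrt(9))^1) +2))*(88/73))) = -3431/66880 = -0.05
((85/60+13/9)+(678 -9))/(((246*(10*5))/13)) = 0.71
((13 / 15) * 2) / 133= 0.01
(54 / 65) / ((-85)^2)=54 / 469625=0.00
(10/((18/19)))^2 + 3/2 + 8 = 19589/162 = 120.92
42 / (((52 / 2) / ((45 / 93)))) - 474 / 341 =-87 / 143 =-0.61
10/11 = 0.91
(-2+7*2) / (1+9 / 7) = 21 / 4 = 5.25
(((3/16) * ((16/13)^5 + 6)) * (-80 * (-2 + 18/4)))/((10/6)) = -73717515/371293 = -198.54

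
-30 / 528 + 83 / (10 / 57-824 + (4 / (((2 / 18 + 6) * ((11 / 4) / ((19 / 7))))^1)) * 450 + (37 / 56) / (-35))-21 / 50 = -10028367160381 / 15855012951800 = -0.63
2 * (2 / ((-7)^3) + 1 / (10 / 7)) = 2381 / 1715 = 1.39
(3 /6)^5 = 1 /32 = 0.03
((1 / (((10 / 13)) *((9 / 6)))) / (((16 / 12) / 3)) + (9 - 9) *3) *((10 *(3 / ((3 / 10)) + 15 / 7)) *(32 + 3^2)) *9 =1223235 / 14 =87373.93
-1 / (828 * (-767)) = 1 / 635076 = 0.00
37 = 37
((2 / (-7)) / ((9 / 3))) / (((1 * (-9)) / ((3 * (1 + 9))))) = 20 / 63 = 0.32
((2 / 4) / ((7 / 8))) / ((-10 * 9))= -2 / 315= -0.01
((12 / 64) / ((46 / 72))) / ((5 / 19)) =513 / 460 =1.12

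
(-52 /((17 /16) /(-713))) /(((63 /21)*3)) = 593216 /153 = 3877.23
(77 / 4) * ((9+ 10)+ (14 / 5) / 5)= 37653 / 100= 376.53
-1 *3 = -3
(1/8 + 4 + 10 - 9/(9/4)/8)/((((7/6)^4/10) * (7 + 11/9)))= 794610/88837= 8.94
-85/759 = -0.11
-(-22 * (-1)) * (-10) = 220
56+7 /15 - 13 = 652 /15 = 43.47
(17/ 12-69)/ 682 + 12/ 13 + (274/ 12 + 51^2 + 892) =124714735/ 35464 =3516.66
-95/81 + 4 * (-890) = -288455/81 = -3561.17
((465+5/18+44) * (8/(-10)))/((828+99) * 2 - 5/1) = -0.22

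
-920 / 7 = -131.43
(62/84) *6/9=31/63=0.49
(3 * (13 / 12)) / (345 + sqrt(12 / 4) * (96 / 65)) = 6316375 / 670470636 - 6760 * sqrt(3) / 167617659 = 0.01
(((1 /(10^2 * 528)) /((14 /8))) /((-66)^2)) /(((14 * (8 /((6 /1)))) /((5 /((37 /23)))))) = 23 /55597893120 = 0.00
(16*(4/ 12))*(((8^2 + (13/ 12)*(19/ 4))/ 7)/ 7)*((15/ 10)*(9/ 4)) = 9957/ 392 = 25.40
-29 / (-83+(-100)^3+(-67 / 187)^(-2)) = 130181 / 4489337618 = 0.00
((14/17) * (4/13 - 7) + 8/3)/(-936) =0.00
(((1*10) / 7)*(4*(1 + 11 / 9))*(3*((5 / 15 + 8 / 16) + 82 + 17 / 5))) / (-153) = -206960 / 9639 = -21.47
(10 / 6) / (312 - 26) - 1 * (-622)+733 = 1162595 / 858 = 1355.01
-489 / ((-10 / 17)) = 8313 / 10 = 831.30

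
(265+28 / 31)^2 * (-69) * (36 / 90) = -1951444.90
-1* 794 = -794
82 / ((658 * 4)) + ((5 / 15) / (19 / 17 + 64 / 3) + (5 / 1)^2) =37739817 / 1506820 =25.05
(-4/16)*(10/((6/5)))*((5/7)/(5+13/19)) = -2375/9072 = -0.26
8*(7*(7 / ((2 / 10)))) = 1960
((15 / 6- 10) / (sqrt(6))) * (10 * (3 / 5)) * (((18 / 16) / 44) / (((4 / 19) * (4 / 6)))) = -7695 * sqrt(6) / 5632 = -3.35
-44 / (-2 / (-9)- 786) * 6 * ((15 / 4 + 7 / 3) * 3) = 21681 / 3536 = 6.13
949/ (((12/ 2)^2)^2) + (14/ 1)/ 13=30481/ 16848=1.81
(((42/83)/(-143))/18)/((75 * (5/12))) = -28/4450875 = -0.00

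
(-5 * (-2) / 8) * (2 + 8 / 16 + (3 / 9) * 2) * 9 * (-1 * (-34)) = 4845 / 4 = 1211.25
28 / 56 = 1 / 2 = 0.50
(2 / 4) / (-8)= -1 / 16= -0.06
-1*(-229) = 229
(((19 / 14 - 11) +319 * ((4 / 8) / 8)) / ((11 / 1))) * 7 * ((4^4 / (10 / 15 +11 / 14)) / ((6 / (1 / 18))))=64568 / 6039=10.69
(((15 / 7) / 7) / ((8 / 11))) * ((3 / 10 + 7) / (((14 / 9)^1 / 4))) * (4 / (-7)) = -21681 / 4802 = -4.51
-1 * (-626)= 626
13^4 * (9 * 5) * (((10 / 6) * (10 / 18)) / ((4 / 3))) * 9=8032781.25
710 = 710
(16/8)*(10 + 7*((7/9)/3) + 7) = 1016/27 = 37.63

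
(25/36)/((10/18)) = 5/4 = 1.25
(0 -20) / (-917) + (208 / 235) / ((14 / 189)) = 2579636 / 215495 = 11.97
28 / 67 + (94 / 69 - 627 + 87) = -2488190 / 4623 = -538.22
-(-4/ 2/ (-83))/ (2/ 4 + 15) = -4/ 2573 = -0.00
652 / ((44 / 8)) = 1304 / 11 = 118.55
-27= -27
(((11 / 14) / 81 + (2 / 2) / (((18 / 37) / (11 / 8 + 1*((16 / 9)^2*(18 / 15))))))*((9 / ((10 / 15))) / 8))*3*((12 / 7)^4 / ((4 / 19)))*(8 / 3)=494805258 / 84035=5888.09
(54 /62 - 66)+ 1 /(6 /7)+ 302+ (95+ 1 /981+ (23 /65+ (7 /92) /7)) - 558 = -40844644619 /181857780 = -224.60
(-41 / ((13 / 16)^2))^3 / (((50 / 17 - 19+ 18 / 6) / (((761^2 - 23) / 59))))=437823536392830976 / 2431597857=180055898.28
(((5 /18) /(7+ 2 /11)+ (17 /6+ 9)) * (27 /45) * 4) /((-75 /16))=-540224 /88875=-6.08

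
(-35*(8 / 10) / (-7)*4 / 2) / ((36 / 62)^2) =1922 / 81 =23.73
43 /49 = 0.88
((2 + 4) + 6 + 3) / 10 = 3 / 2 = 1.50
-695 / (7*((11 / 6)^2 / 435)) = -10883700 / 847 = -12849.70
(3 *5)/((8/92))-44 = 257/2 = 128.50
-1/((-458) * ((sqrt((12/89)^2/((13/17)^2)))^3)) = 1548816893/3888266112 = 0.40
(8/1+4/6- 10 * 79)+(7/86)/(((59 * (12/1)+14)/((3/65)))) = -9460337057/12107940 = -781.33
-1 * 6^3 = -216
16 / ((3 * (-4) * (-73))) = 4 / 219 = 0.02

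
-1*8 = -8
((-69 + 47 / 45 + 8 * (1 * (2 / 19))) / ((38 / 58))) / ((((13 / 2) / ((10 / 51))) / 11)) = -5632264 / 165699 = -33.99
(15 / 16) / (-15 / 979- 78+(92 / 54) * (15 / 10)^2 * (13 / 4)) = -44055 / 3080654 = -0.01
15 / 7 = 2.14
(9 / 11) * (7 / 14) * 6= 27 / 11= 2.45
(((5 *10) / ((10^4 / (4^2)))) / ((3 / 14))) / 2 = 0.19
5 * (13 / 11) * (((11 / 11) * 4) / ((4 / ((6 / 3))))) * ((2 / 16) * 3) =195 / 44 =4.43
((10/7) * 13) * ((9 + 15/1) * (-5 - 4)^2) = 252720/7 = 36102.86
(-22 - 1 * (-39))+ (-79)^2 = 6258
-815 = -815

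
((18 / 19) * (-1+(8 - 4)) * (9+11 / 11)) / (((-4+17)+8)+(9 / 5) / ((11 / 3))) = 4950 / 3743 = 1.32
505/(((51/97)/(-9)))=-146955/17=-8644.41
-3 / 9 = -1 / 3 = -0.33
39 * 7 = 273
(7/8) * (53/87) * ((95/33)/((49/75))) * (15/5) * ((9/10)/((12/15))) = 1132875/142912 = 7.93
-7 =-7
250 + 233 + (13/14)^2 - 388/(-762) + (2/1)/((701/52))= 25363581925/52347876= 484.52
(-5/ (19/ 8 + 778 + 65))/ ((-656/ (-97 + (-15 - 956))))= -2670/ 277283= -0.01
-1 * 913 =-913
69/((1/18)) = 1242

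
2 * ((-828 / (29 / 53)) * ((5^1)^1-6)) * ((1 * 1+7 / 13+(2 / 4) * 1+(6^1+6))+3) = 19440612 / 377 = 51566.61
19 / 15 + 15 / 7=358 / 105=3.41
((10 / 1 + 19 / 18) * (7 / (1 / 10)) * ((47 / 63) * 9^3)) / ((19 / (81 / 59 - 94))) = -2300136525 / 1121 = -2051861.31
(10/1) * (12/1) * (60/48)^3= 1875/8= 234.38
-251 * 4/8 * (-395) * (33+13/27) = 44813540/27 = 1659760.74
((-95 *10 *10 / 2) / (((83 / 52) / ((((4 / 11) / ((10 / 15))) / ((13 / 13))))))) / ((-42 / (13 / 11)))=3211000 / 70301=45.68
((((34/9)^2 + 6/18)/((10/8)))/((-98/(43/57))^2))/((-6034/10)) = -312481/272335439439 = -0.00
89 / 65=1.37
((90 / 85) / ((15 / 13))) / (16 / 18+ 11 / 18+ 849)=0.00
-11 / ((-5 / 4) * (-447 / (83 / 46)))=-1826 / 51405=-0.04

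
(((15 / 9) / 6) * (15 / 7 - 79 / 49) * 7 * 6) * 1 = 130 / 21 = 6.19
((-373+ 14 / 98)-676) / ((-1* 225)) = 7342 / 1575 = 4.66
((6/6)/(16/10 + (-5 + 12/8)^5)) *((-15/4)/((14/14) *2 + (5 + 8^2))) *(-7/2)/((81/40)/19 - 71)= 228000/45784134373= 0.00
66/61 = 1.08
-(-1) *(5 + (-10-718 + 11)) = -712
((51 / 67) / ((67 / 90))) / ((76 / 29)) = 66555 / 170582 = 0.39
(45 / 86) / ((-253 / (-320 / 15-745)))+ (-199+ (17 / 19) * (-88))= -10378341 / 37582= -276.15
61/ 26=2.35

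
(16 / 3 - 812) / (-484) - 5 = -10 / 3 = -3.33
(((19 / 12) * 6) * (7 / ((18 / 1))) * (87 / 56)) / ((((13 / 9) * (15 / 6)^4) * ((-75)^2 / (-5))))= -551 / 6093750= -0.00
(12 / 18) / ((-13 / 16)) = -32 / 39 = -0.82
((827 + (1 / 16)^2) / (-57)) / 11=-70571 / 53504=-1.32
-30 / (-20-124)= 5 / 24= 0.21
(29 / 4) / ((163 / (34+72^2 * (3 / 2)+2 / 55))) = 3114252 / 8965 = 347.38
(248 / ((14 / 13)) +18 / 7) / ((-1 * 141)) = -1630 / 987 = -1.65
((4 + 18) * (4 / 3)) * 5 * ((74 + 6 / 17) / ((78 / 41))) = 11401280 / 1989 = 5732.17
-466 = -466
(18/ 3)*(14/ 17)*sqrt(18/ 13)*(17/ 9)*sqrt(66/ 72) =10.51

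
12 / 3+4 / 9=40 / 9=4.44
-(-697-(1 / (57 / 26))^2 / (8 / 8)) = 2265229 / 3249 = 697.21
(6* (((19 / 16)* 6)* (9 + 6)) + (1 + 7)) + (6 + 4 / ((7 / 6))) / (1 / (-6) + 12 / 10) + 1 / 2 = 571903 / 868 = 658.87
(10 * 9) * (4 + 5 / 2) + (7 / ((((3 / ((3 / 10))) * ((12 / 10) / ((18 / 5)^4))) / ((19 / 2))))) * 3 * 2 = 3856077 / 625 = 6169.72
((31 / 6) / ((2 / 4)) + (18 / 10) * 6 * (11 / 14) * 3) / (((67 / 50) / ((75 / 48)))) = 234875 / 5628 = 41.73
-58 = -58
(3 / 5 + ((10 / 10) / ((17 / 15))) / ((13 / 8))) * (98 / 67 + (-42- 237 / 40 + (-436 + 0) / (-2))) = 580627623 / 2961400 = 196.07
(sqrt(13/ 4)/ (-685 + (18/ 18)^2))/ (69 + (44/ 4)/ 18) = -sqrt(13)/ 95228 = -0.00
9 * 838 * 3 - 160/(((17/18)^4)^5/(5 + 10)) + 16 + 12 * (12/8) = 61499716755283405738970576260/4064231406647572522401601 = 15131.94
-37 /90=-0.41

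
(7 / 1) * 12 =84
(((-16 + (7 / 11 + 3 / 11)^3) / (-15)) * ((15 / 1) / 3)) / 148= 5074 / 147741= 0.03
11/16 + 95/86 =1233/688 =1.79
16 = 16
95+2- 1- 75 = 21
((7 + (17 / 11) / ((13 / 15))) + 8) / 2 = 1200 / 143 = 8.39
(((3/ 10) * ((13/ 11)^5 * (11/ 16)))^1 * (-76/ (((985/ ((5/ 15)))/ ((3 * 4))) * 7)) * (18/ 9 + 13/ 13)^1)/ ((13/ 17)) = -83026827/ 1009496950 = -0.08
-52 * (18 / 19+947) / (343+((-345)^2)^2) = -234143 / 67293017098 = -0.00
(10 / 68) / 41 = 5 / 1394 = 0.00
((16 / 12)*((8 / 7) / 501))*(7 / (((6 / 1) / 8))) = 128 / 4509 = 0.03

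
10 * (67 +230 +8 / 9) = 26810 / 9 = 2978.89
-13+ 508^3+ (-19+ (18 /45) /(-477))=312665104798 /2385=131096480.00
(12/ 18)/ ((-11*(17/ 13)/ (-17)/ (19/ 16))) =247/ 264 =0.94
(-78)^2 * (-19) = -115596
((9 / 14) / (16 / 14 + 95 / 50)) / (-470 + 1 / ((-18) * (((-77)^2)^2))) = -9491321070 / 21115025607131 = -0.00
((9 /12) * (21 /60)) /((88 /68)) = 357 /1760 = 0.20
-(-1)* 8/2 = 4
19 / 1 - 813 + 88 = -706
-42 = -42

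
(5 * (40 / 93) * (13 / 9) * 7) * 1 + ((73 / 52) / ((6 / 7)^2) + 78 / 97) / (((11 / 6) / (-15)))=-43524625 / 92880216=-0.47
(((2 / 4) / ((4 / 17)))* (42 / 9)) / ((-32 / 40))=-595 / 48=-12.40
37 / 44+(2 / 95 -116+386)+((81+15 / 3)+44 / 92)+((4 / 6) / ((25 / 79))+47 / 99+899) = 5446472677 / 4326300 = 1258.92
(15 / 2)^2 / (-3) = -75 / 4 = -18.75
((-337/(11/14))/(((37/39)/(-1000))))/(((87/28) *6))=858676000/35409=24250.22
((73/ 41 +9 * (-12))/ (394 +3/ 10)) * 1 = -43550/ 161663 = -0.27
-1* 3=-3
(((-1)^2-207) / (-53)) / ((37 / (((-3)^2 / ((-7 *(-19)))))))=1854 / 260813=0.01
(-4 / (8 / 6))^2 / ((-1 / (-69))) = 621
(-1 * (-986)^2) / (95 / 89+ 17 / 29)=-627309469 / 1067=-587918.90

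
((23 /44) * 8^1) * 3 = 138 /11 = 12.55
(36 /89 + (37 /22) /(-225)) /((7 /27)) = 524721 /342650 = 1.53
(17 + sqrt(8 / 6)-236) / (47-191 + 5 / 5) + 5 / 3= 1372 / 429-2 * sqrt(3) / 429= 3.19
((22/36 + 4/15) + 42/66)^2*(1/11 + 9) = 2247001/107811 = 20.84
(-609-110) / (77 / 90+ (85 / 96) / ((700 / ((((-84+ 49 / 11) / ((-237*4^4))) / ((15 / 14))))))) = -1381981962240 / 1644456863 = -840.39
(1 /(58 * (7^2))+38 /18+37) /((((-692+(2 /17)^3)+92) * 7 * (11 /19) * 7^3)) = -0.00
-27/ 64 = -0.42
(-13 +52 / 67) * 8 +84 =-924 / 67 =-13.79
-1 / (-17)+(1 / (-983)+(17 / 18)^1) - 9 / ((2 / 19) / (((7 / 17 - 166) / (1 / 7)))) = 14905377280 / 150399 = 99105.56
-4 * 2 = -8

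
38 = 38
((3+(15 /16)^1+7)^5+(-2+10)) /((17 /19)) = 3118645711677 /17825792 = 174951.31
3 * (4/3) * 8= 32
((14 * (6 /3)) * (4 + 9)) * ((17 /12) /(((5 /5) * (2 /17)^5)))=2196518779 /96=22880403.95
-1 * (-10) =10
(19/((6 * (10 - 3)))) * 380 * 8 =28880/21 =1375.24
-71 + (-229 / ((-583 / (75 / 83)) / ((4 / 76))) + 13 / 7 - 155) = -1442404254 / 6435737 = -224.12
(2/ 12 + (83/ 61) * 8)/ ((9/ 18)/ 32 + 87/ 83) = 10.39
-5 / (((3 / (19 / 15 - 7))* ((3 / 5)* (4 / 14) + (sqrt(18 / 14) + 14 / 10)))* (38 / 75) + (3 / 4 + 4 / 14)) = -112182700 / 10615537 - 20588400* sqrt(7) / 10615537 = -15.70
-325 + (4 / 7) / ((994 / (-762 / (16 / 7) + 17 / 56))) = -7919388 / 24353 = -325.19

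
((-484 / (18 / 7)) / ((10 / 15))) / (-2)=847 / 6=141.17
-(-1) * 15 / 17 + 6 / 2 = 3.88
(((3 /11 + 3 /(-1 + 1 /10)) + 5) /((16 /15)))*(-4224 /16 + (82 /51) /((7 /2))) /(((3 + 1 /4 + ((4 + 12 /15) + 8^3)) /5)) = -188168000 /40844727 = -4.61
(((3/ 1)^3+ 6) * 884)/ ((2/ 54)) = 787644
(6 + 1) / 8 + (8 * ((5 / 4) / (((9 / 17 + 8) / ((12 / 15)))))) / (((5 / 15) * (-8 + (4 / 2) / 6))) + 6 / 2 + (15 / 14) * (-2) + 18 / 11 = 6166141 / 2054360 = 3.00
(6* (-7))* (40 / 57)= -560 / 19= -29.47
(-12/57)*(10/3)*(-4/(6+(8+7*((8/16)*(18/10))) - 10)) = 1600/5871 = 0.27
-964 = -964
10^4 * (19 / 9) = 21111.11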